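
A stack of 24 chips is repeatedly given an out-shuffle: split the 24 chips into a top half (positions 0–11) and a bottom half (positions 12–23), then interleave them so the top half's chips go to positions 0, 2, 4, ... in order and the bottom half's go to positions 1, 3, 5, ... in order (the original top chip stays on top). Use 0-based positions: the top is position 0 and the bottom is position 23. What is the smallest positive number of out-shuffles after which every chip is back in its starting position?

11

The out-shuffle permutes the 24 positions with cycle lengths [1, 1, 11, 11].
Every chip is home exactly when every cycle has completed a whole number of laps, i.e. after lcm(1, 11) = 11 out-shuffles.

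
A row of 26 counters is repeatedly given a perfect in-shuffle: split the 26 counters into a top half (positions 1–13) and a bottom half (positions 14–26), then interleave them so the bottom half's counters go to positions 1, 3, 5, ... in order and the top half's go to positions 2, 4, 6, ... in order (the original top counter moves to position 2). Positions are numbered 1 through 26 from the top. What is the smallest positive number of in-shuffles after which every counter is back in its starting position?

18

The in-shuffle permutes the 26 positions with cycle lengths [2, 6, 18].
Every counter is home exactly when every cycle has completed a whole number of laps, i.e. after lcm(2, 6, 18) = 18 in-shuffles.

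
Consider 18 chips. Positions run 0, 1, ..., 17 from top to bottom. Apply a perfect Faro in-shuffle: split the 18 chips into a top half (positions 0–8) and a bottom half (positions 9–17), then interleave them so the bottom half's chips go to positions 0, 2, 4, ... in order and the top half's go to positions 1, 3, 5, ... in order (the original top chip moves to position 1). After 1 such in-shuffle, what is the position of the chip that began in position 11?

4

Track the chip's position through each in-shuffle:
11 → 4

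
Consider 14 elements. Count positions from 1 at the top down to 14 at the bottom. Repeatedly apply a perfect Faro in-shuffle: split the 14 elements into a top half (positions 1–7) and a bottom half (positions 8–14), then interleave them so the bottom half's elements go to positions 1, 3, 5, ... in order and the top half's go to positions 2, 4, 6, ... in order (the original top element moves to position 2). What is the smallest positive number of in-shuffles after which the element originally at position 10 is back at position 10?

2

Follow position 10 under repeated in-shuffles:
10 → 5 → 10
It first returns after 2 in-shuffles.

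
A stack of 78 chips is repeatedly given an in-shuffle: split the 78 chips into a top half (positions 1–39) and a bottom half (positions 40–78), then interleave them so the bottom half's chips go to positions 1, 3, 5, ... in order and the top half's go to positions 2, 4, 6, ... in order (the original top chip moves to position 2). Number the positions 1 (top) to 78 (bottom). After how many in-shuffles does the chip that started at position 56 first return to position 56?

39

Follow position 56 under repeated in-shuffles:
56 → 33 → 66 → 53 → 27 → 54 → 29 → 58 → ... → 56 (length 39)
It first returns after 39 in-shuffles.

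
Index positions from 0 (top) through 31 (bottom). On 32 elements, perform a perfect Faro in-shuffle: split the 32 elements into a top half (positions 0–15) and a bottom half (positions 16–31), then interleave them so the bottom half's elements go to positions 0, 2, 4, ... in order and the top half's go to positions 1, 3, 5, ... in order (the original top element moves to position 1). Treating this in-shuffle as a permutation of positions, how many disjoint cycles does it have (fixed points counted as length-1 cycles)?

Trace each unvisited position around until it returns:
(0 1 3 7 15 31 30 28 24 16) (2 5 11 23 14 29 26 20 8 17) (4 9 19 6 13 27 22 12 25 18) (10 21)
4 cycles in total.

4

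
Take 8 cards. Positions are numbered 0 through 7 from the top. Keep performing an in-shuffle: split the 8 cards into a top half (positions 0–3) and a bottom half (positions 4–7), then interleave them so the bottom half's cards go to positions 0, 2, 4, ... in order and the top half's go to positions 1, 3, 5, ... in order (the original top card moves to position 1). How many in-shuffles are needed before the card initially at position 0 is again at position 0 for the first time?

6

Follow position 0 under repeated in-shuffles:
0 → 1 → 3 → 7 → 6 → 4 → 0
It first returns after 6 in-shuffles.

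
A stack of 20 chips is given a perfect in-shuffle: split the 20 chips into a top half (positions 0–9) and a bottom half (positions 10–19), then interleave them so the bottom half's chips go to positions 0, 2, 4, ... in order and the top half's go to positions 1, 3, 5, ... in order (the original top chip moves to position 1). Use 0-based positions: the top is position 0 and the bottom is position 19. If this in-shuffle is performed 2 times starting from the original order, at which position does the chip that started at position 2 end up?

Track the chip's position through each in-shuffle:
2 → 5 → 11

11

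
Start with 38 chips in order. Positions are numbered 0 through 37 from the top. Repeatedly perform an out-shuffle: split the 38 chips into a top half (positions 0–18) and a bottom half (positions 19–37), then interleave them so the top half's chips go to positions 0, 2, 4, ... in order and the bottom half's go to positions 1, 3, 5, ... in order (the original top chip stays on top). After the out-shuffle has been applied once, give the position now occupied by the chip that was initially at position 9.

Track the chip's position through each out-shuffle:
9 → 18

18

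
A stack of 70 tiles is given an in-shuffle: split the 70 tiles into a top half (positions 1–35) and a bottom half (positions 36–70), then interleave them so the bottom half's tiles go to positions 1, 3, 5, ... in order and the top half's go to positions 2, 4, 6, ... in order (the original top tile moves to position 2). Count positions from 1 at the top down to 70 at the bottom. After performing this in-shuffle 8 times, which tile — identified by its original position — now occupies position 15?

2

Work backwards from position 15, undoing one in-shuffle at a time:
15 ← 43 ← 57 ← 64 ← 32 ← 16 ← 8 ← 4 ← 2
So the tile now at position 15 started at position 2.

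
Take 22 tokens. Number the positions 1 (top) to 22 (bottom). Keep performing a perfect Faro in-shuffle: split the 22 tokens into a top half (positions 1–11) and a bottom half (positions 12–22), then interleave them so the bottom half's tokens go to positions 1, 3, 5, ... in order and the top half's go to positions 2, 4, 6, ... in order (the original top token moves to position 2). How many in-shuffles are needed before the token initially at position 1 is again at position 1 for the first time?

Follow position 1 under repeated in-shuffles:
1 → 2 → 4 → 8 → 16 → 9 → 18 → 13 → 3 → 6 → 12 → 1
It first returns after 11 in-shuffles.

11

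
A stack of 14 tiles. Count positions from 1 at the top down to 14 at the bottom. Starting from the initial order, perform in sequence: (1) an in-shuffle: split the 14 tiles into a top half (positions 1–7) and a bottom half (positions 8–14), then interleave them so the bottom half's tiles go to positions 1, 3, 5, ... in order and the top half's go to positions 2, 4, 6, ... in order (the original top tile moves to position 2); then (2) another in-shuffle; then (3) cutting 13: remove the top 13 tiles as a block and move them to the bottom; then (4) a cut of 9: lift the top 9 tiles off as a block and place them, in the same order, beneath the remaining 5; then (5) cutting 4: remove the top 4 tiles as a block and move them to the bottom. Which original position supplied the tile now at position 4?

8

Undo the operations in reverse order, starting from position 4:
  undo op 5 (cut 4): 4 ← 8
  undo op 4 (cut 9): 8 ← 3
  undo op 3 (cut 13): 3 ← 2
  undo op 2 (in-shuffle, from top half): 2 ← 1
  undo op 1 (in-shuffle, from bottom half): 1 ← 8
So the tile at position 4 came from original position 8.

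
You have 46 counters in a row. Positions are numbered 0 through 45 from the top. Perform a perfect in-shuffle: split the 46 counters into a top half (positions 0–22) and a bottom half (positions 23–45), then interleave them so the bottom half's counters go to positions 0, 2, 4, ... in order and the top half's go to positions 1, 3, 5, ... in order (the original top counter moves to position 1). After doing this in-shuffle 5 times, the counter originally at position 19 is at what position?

Track the counter's position through each in-shuffle:
19 → 39 → 32 → 18 → 37 → 28

28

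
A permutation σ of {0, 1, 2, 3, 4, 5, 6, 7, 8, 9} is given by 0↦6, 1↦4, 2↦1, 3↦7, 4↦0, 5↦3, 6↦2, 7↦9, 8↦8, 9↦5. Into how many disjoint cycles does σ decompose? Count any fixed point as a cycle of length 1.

Cycle decomposition: (0 6 2 1 4) (3 7 9 5) (8).
3 cycles.

3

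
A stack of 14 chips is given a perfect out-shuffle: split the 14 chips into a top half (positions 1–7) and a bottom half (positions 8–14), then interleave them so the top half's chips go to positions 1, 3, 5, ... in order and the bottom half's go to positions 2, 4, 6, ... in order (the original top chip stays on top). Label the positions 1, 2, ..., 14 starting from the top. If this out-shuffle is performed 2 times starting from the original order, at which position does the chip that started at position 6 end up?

8

Track the chip's position through each out-shuffle:
6 → 11 → 8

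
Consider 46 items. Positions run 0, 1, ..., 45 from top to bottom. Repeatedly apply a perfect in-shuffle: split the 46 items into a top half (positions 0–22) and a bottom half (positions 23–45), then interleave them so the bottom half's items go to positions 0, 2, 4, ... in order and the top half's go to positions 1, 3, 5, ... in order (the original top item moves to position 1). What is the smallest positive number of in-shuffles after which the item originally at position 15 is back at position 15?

23

Follow position 15 under repeated in-shuffles:
15 → 31 → 16 → 33 → 20 → 41 → 36 → 26 → ... → 15 (length 23)
It first returns after 23 in-shuffles.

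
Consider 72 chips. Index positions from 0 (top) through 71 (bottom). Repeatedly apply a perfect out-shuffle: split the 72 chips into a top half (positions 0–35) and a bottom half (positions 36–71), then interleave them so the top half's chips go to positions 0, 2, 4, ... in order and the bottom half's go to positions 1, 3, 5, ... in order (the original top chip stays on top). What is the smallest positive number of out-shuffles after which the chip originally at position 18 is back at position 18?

Follow position 18 under repeated out-shuffles:
18 → 36 → 1 → 2 → 4 → 8 → 16 → 32 → ... → 18 (length 35)
It first returns after 35 out-shuffles.

35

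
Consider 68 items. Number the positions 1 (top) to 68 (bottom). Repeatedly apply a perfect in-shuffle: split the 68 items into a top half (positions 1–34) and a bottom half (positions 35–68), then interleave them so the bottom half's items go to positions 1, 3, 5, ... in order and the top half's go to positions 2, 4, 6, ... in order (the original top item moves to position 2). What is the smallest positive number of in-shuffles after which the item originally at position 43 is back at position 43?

22

Follow position 43 under repeated in-shuffles:
43 → 17 → 34 → 68 → 67 → 65 → 61 → 53 → ... → 43 (length 22)
It first returns after 22 in-shuffles.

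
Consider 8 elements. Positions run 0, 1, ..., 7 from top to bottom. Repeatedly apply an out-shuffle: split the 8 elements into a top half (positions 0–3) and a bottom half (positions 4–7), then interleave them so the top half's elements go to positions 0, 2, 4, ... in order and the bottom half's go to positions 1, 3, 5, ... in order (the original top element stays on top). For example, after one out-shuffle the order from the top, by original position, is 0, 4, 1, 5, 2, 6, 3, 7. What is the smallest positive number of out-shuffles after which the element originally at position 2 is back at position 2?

3

Follow position 2 under repeated out-shuffles:
2 → 4 → 1 → 2
It first returns after 3 out-shuffles.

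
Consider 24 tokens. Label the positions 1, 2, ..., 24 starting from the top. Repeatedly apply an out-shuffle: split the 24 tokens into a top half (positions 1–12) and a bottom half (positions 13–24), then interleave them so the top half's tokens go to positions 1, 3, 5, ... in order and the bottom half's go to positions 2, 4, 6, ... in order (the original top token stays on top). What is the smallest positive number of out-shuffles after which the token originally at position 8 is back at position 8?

Follow position 8 under repeated out-shuffles:
8 → 15 → 6 → 11 → 21 → 18 → 12 → 23 → 22 → 20 → 16 → 8
It first returns after 11 out-shuffles.

11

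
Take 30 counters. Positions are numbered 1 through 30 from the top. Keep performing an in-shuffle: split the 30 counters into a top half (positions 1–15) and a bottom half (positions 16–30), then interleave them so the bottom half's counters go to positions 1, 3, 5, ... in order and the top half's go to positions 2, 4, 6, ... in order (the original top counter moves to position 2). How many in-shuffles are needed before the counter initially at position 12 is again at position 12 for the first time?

5

Follow position 12 under repeated in-shuffles:
12 → 24 → 17 → 3 → 6 → 12
It first returns after 5 in-shuffles.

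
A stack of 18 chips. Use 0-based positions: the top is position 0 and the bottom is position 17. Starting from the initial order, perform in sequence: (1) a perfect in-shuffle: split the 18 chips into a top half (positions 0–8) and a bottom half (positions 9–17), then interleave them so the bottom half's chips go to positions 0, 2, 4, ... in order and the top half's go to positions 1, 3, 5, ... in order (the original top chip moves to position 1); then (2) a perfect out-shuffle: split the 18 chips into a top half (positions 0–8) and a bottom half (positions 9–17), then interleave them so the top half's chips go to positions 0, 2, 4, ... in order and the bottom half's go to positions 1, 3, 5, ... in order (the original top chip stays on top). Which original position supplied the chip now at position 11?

16

Undo the operations in reverse order, starting from position 11:
  undo op 2 (out-shuffle, from bottom half): 11 ← 14
  undo op 1 (in-shuffle, from bottom half): 14 ← 16
So the chip at position 11 came from original position 16.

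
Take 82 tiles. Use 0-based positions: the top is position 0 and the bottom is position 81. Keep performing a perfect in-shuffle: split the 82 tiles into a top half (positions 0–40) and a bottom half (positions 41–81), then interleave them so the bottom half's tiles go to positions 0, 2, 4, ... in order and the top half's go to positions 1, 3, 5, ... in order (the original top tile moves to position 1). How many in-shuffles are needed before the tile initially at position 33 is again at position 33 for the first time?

82

Follow position 33 under repeated in-shuffles:
33 → 67 → 52 → 22 → 45 → 8 → 17 → 35 → ... → 33 (length 82)
It first returns after 82 in-shuffles.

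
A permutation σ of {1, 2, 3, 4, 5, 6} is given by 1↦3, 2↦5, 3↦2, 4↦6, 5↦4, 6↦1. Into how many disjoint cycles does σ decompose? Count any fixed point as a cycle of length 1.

Cycle decomposition: (1 3 2 5 4 6).
1 cycle.

1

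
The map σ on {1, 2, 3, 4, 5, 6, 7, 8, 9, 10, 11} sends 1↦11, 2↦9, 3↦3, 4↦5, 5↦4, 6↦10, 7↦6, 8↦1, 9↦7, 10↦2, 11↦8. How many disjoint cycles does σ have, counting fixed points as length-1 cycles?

Cycle decomposition: (1 11 8) (2 9 7 6 10) (3) (4 5).
4 cycles.

4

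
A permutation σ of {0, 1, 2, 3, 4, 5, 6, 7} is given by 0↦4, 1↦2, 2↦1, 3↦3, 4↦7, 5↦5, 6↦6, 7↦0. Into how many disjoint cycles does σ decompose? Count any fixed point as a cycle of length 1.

Cycle decomposition: (0 4 7) (1 2) (3) (5) (6).
5 cycles.

5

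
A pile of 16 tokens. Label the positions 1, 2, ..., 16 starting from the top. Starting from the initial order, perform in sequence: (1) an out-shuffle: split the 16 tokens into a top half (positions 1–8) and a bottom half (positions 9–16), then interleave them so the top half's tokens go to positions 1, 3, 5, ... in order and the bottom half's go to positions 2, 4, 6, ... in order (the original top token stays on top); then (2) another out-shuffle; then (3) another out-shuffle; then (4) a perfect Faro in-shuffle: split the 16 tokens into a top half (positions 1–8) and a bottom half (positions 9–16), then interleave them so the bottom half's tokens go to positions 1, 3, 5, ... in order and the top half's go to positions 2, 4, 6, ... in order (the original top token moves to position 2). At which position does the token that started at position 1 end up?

2

Track the token from position 1 forward through each operation:
  after op 1 (out-shuffle): 1 → 1
  after op 2 (out-shuffle): 1 → 1
  after op 3 (out-shuffle): 1 → 1
  after op 4 (in-shuffle): 1 → 2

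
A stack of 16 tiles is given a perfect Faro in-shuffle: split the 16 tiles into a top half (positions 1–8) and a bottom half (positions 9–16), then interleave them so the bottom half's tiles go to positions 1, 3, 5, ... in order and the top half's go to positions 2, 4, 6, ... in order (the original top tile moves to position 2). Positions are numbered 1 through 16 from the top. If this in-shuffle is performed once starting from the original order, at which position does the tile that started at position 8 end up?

Track the tile's position through each in-shuffle:
8 → 16

16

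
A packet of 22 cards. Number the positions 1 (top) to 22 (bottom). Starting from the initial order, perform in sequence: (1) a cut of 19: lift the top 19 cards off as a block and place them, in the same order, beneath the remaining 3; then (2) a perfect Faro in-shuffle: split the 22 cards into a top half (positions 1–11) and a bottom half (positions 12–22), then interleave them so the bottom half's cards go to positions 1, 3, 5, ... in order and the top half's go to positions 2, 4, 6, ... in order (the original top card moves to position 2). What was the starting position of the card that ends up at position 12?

3

Undo the operations in reverse order, starting from position 12:
  undo op 2 (in-shuffle, from top half): 12 ← 6
  undo op 1 (cut 19): 6 ← 3
So the card at position 12 came from original position 3.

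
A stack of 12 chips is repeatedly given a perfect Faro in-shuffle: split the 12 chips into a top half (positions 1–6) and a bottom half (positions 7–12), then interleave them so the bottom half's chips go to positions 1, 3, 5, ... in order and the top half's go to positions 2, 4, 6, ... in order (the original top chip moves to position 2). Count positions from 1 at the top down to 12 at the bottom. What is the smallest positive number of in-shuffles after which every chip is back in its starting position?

The in-shuffle permutes the 12 positions with cycle lengths [12].
Every chip is home exactly when every cycle has completed a whole number of laps, i.e. after lcm(12) = 12 in-shuffles.

12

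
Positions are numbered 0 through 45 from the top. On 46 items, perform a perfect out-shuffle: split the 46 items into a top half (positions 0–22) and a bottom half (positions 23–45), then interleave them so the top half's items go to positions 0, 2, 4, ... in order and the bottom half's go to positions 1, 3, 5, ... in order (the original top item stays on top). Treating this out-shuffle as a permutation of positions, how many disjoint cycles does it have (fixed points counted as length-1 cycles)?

9

Trace each unvisited position around until it returns:
(0) (1 2 4 8 16 32 ... len 12) (3 6 12 24) (5 10 20 40 35 25) (7 14 28 11 22 44 ... len 12) (9 18 36 27) (15 30) (21 42 39 33) ... plus 1 more
9 cycles in total.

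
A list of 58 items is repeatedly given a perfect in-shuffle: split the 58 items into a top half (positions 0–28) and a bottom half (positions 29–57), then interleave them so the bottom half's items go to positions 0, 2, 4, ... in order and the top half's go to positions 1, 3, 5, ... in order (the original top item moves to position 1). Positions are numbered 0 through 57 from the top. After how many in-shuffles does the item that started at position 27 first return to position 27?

Follow position 27 under repeated in-shuffles:
27 → 55 → 52 → 46 → 34 → 10 → 21 → 43 → ... → 27 (length 58)
It first returns after 58 in-shuffles.

58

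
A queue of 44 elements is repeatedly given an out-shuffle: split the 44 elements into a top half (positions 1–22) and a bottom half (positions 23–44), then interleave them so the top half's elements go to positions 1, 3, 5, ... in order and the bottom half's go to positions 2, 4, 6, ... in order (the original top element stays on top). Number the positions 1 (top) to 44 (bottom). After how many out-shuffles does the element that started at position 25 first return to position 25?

Follow position 25 under repeated out-shuffles:
25 → 6 → 11 → 21 → 41 → 38 → 32 → 20 → 39 → 34 → 24 → 4 → 7 → 13 → 25
It first returns after 14 out-shuffles.

14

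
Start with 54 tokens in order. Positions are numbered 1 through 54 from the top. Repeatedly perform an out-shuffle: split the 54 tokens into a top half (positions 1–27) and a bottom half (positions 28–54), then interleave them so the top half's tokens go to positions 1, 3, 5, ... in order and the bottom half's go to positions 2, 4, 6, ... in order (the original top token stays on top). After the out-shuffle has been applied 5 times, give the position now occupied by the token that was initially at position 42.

Track the token's position through each out-shuffle:
42 → 30 → 6 → 11 → 21 → 41

41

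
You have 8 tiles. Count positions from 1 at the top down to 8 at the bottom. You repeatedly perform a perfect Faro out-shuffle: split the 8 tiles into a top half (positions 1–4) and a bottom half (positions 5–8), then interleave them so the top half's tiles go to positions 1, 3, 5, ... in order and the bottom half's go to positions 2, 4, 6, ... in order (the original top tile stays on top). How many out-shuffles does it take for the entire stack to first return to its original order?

3

The out-shuffle permutes the 8 positions with cycle lengths [1, 1, 3, 3].
Every tile is home exactly when every cycle has completed a whole number of laps, i.e. after lcm(1, 3) = 3 out-shuffles.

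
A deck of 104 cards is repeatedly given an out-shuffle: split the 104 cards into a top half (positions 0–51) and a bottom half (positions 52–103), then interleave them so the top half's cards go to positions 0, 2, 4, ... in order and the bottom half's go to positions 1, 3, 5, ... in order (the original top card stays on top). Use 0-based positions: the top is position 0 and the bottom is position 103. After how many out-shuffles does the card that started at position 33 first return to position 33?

51

Follow position 33 under repeated out-shuffles:
33 → 66 → 29 → 58 → 13 → 26 → 52 → 1 → ... → 33 (length 51)
It first returns after 51 out-shuffles.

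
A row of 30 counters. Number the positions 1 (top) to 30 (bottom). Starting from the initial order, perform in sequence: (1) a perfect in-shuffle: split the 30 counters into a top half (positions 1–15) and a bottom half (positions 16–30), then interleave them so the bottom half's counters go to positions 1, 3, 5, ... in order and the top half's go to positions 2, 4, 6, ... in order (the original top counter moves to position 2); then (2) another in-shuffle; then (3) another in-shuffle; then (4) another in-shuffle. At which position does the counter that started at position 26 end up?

Track the counter from position 26 forward through each operation:
  after op 1 (in-shuffle): 26 → 21
  after op 2 (in-shuffle): 21 → 11
  after op 3 (in-shuffle): 11 → 22
  after op 4 (in-shuffle): 22 → 13

13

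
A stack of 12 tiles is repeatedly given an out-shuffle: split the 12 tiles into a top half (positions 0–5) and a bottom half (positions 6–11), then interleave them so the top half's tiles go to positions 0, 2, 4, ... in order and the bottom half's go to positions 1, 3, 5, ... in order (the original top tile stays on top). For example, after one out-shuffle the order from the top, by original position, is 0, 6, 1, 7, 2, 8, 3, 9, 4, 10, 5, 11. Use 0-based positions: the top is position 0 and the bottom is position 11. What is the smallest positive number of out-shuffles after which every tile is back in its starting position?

10

The out-shuffle permutes the 12 positions with cycle lengths [1, 1, 10].
Every tile is home exactly when every cycle has completed a whole number of laps, i.e. after lcm(1, 10) = 10 out-shuffles.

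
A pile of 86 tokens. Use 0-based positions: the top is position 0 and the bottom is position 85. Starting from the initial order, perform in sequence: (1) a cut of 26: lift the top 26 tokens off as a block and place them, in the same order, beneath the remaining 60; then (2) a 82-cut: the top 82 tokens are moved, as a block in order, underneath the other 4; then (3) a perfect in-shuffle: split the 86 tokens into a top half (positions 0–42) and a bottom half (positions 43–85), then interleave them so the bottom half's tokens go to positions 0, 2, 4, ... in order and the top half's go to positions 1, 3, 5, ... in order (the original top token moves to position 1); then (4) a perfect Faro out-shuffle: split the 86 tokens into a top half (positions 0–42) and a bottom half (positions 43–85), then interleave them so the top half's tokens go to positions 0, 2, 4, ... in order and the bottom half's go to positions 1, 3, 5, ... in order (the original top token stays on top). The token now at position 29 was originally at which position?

50

Undo the operations in reverse order, starting from position 29:
  undo op 4 (out-shuffle, from bottom half): 29 ← 57
  undo op 3 (in-shuffle, from top half): 57 ← 28
  undo op 2 (cut 82): 28 ← 24
  undo op 1 (cut 26): 24 ← 50
So the token at position 29 came from original position 50.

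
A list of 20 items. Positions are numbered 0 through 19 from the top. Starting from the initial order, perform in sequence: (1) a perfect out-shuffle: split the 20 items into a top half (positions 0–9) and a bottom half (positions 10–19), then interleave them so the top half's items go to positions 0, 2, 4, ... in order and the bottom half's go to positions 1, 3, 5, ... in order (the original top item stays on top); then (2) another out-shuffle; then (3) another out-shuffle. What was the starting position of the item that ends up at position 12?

Undo the operations in reverse order, starting from position 12:
  undo op 3 (out-shuffle, from top half): 12 ← 6
  undo op 2 (out-shuffle, from top half): 6 ← 3
  undo op 1 (out-shuffle, from bottom half): 3 ← 11
So the item at position 12 came from original position 11.

11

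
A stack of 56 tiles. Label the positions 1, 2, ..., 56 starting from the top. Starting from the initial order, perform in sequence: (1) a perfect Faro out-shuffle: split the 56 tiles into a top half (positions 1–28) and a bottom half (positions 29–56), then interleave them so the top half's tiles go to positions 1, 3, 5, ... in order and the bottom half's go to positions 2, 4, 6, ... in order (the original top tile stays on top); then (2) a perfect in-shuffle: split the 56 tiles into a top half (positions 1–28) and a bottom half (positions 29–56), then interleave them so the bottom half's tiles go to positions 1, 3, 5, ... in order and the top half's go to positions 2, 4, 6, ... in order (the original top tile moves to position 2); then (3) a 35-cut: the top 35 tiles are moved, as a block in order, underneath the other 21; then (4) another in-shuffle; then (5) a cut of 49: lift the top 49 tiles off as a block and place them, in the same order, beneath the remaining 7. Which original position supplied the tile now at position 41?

41

Undo the operations in reverse order, starting from position 41:
  undo op 5 (cut 49): 41 ← 34
  undo op 4 (in-shuffle, from top half): 34 ← 17
  undo op 3 (cut 35): 17 ← 52
  undo op 2 (in-shuffle, from top half): 52 ← 26
  undo op 1 (out-shuffle, from bottom half): 26 ← 41
So the tile at position 41 came from original position 41.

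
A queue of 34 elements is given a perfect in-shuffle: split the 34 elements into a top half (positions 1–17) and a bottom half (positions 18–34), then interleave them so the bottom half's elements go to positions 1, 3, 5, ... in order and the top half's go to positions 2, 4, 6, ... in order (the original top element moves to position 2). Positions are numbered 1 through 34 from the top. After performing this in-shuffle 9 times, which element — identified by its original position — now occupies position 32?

Work backwards from position 32, undoing one in-shuffle at a time:
32 ← 16 ← 8 ← 4 ← 2 ← 1 ← 18 ← 9 ← 22 ← 11
So the element now at position 32 started at position 11.

11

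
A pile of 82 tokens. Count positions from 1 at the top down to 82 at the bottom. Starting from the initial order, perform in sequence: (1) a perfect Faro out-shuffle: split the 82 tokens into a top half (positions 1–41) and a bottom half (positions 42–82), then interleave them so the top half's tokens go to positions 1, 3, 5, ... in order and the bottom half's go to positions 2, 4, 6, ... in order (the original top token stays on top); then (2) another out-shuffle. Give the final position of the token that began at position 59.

Track the token from position 59 forward through each operation:
  after op 1 (out-shuffle): 59 → 36
  after op 2 (out-shuffle): 36 → 71

71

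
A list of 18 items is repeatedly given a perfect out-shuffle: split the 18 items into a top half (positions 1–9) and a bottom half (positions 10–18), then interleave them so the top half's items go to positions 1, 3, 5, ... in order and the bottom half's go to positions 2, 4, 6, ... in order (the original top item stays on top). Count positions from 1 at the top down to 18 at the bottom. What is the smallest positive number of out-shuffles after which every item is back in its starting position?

8

The out-shuffle permutes the 18 positions with cycle lengths [1, 1, 8, 8].
Every item is home exactly when every cycle has completed a whole number of laps, i.e. after lcm(1, 8) = 8 out-shuffles.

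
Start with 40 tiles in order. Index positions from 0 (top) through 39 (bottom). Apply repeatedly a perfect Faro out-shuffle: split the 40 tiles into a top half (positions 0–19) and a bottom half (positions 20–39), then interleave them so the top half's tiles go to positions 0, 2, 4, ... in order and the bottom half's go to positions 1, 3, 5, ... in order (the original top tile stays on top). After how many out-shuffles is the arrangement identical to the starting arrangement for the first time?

The out-shuffle permutes the 40 positions with cycle lengths [1, 1, 2, 12, 12, 12].
Every tile is home exactly when every cycle has completed a whole number of laps, i.e. after lcm(1, 2, 12) = 12 out-shuffles.

12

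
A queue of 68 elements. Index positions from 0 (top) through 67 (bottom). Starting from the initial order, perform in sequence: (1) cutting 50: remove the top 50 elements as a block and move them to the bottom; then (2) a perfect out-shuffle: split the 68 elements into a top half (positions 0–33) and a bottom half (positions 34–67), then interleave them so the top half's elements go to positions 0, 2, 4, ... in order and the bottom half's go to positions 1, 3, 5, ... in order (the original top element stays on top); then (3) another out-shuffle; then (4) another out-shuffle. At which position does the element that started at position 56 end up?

48

Track the element from position 56 forward through each operation:
  after op 1 (cut 50): 56 → 6
  after op 2 (out-shuffle): 6 → 12
  after op 3 (out-shuffle): 12 → 24
  after op 4 (out-shuffle): 24 → 48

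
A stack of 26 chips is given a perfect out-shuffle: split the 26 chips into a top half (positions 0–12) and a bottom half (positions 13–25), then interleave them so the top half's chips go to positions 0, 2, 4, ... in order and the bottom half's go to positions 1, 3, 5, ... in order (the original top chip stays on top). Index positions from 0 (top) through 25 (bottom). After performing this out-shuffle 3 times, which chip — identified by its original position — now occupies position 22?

Work backwards from position 22, undoing one out-shuffle at a time:
22 ← 11 ← 18 ← 9
So the chip now at position 22 started at position 9.

9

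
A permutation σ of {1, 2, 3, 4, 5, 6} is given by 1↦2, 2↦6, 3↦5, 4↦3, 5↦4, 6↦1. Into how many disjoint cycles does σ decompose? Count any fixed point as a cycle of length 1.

Cycle decomposition: (1 2 6) (3 5 4).
2 cycles.

2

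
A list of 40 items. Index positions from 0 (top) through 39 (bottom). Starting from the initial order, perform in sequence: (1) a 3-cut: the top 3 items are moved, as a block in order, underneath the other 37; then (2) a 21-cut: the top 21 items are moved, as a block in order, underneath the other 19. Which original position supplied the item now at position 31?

Undo the operations in reverse order, starting from position 31:
  undo op 2 (cut 21): 31 ← 12
  undo op 1 (cut 3): 12 ← 15
So the item at position 31 came from original position 15.

15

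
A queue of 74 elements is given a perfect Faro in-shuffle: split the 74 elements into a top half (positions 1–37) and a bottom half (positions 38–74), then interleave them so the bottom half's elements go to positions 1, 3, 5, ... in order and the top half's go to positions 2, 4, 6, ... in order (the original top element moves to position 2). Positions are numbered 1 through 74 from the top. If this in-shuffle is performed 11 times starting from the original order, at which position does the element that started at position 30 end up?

Track the element's position through each in-shuffle:
30 → 60 → 45 → 15 → 30 → 60 → 45 → 15 → 30 → 60 → 45 → 15

15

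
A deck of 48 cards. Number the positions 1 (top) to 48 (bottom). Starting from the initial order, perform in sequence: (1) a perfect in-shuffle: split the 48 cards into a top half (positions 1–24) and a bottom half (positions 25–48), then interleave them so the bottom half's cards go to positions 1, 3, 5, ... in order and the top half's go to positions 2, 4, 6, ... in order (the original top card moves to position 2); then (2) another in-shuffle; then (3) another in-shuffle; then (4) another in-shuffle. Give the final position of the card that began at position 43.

2

Track the card from position 43 forward through each operation:
  after op 1 (in-shuffle): 43 → 37
  after op 2 (in-shuffle): 37 → 25
  after op 3 (in-shuffle): 25 → 1
  after op 4 (in-shuffle): 1 → 2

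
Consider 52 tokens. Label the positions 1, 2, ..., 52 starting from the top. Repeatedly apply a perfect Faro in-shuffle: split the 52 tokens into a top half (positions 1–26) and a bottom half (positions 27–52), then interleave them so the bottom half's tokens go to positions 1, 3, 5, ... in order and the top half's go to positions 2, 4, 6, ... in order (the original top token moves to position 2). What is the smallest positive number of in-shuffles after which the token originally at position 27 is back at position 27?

Follow position 27 under repeated in-shuffles:
27 → 1 → 2 → 4 → 8 → 16 → 32 → 11 → ... → 27 (length 52)
It first returns after 52 in-shuffles.

52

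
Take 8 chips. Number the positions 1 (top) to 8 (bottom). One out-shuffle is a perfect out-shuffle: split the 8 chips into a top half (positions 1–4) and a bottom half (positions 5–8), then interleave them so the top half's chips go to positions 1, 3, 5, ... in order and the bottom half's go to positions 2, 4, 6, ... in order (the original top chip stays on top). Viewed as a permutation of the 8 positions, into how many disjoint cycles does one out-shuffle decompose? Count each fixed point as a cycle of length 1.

Trace each unvisited position around until it returns:
(1) (2 3 5) (4 7 6) (8)
4 cycles in total.

4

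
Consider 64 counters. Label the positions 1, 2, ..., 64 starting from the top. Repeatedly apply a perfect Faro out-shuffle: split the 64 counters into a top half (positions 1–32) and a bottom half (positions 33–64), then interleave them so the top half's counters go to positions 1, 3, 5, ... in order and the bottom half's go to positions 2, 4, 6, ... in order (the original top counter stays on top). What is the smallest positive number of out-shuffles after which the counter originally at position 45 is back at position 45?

Follow position 45 under repeated out-shuffles:
45 → 26 → 51 → 38 → 12 → 23 → 45
It first returns after 6 out-shuffles.

6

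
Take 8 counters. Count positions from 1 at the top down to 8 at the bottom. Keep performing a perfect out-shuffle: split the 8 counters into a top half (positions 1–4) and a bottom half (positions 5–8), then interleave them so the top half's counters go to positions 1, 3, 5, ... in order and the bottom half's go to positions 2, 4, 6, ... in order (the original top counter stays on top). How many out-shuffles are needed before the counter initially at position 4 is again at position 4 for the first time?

Follow position 4 under repeated out-shuffles:
4 → 7 → 6 → 4
It first returns after 3 out-shuffles.

3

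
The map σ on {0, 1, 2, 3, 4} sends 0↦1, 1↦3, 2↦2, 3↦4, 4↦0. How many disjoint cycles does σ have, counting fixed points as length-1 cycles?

2

Cycle decomposition: (0 1 3 4) (2).
2 cycles.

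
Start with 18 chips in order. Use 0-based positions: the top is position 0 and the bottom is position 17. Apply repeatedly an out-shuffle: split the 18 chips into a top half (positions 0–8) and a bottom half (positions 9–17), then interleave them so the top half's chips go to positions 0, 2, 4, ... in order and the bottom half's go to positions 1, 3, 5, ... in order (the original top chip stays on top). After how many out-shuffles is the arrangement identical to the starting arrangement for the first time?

8

The out-shuffle permutes the 18 positions with cycle lengths [1, 1, 8, 8].
Every chip is home exactly when every cycle has completed a whole number of laps, i.e. after lcm(1, 8) = 8 out-shuffles.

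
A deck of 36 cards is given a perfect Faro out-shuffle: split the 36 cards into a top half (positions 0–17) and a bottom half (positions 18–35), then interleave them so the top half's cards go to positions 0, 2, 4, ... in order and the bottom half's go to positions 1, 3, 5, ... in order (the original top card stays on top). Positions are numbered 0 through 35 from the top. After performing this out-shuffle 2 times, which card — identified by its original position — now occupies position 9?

11

Work backwards from position 9, undoing one out-shuffle at a time:
9 ← 22 ← 11
So the card now at position 9 started at position 11.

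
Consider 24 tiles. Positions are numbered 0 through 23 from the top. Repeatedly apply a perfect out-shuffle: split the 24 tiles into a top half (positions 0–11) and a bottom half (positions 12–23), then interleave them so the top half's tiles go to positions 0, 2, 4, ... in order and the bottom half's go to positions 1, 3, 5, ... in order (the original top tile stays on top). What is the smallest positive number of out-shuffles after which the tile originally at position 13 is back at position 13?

Follow position 13 under repeated out-shuffles:
13 → 3 → 6 → 12 → 1 → 2 → 4 → 8 → 16 → 9 → 18 → 13
It first returns after 11 out-shuffles.

11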